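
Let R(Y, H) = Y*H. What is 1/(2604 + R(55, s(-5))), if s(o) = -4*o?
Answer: 1/3704 ≈ 0.00026998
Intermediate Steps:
R(Y, H) = H*Y
1/(2604 + R(55, s(-5))) = 1/(2604 - 4*(-5)*55) = 1/(2604 + 20*55) = 1/(2604 + 1100) = 1/3704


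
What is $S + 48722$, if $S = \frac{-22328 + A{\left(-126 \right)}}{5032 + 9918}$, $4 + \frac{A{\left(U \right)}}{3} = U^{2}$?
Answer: $\frac{364209594}{7475} \approx 48724.0$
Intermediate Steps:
$A{\left(U \right)} = -12 + 3 U^{2}$
$S = \frac{12644}{7475}$ ($S = \frac{-22328 - \left(12 - 3 \left(-126\right)^{2}\right)}{5032 + 9918} = \frac{-22328 + \left(-12 + 3 \cdot 15876\right)}{14950} = \left(-22328 + \left(-12 + 47628\right)\right) \frac{1}{14950} = \left(-22328 + 47616\right) \frac{1}{14950} = 25288 \cdot \frac{1}{14950} = \frac{12644}{7475} \approx 1.6915$)
$S + 48722 = \frac{12644}{7475} + 48722 = \frac{364209594}{7475}$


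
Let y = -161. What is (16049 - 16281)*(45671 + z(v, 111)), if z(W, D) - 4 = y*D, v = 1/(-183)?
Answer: -6450528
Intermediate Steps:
v = -1/183 ≈ -0.0054645
z(W, D) = 4 - 161*D
(16049 - 16281)*(45671 + z(v, 111)) = (16049 - 16281)*(45671 + (4 - 161*111)) = -232*(45671 + (4 - 17871)) = -232*(45671 - 17867) = -232*27804 = -6450528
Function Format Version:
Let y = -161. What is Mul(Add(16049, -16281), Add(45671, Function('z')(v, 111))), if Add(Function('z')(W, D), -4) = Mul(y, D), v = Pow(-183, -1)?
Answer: -6450528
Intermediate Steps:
v = Rational(-1, 183) ≈ -0.0054645
Function('z')(W, D) = Add(4, Mul(-161, D))
Mul(Add(16049, -16281), Add(45671, Function('z')(v, 111))) = Mul(Add(16049, -16281), Add(45671, Add(4, Mul(-161, 111)))) = Mul(-232, Add(45671, Add(4, -17871))) = Mul(-232, Add(45671, -17867)) = Mul(-232, 27804) = -6450528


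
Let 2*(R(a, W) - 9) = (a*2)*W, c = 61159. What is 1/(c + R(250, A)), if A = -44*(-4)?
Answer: 1/105168 ≈ 9.5086e-6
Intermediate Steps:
A = 176
R(a, W) = 9 + W*a (R(a, W) = 9 + ((a*2)*W)/2 = 9 + ((2*a)*W)/2 = 9 + (2*W*a)/2 = 9 + W*a)
1/(c + R(250, A)) = 1/(61159 + (9 + 176*250)) = 1/(61159 + (9 + 44000)) = 1/(61159 + 44009) = 1/105168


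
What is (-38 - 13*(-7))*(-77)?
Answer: -4081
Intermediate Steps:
(-38 - 13*(-7))*(-77) = (-38 + 91)*(-77) = 53*(-77) = -4081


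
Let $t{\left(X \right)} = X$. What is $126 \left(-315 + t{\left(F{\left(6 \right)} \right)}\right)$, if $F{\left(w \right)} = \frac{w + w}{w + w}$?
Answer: $-39564$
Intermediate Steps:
$F{\left(w \right)} = 1$ ($F{\left(w \right)} = \frac{2 w}{2 w} = 2 w \frac{1}{2 w} = 1$)
$126 \left(-315 + t{\left(F{\left(6 \right)} \right)}\right) = 126 \left(-315 + 1\right) = 126 \left(-314\right) = -39564$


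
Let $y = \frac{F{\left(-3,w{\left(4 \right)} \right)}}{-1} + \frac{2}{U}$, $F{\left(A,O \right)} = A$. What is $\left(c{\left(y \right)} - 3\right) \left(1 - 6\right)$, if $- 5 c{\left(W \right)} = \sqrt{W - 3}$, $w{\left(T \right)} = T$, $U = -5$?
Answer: $15 + \frac{i \sqrt{10}}{5} \approx 15.0 + 0.63246 i$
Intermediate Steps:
$y = \frac{13}{5}$ ($y = - \frac{3}{-1} + \frac{2}{-5} = \left(-3\right) \left(-1\right) + 2 \left(- \frac{1}{5}\right) = 3 - \frac{2}{5} = \frac{13}{5} \approx 2.6$)
$c{\left(W \right)} = - \frac{\sqrt{-3 + W}}{5}$ ($c{\left(W \right)} = - \frac{\sqrt{W - 3}}{5} = - \frac{\sqrt{-3 + W}}{5}$)
$\left(c{\left(y \right)} - 3\right) \left(1 - 6\right) = \left(- \frac{\sqrt{-3 + \frac{13}{5}}}{5} - 3\right) \left(1 - 6\right) = \left(- \frac{\sqrt{- \frac{2}{5}}}{5} + \left(-6 + 3\right)\right) \left(-5\right) = \left(- \frac{\frac{1}{5} i \sqrt{10}}{5} - 3\right) \left(-5\right) = \left(- \frac{i \sqrt{10}}{25} - 3\right) \left(-5\right) = \left(-3 - \frac{i \sqrt{10}}{25}\right) \left(-5\right) = 15 + \frac{i \sqrt{10}}{5}$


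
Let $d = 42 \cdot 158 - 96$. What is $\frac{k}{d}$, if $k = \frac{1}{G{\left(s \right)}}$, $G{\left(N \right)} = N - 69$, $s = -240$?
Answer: $- \frac{1}{2020860} \approx -4.9484 \cdot 10^{-7}$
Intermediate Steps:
$G{\left(N \right)} = -69 + N$
$d = 6540$ ($d = 6636 - 96 = 6540$)
$k = - \frac{1}{309}$ ($k = \frac{1}{-69 - 240} = \frac{1}{-309} = - \frac{1}{309} \approx -0.0032362$)
$\frac{k}{d} = - \frac{1}{309 \cdot 6540} = \left(- \frac{1}{309}\right) \frac{1}{6540} = - \frac{1}{2020860}$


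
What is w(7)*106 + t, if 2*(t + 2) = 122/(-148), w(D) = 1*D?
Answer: 109459/148 ≈ 739.59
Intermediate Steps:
w(D) = D
t = -357/148 (t = -2 + (122/(-148))/2 = -2 + (122*(-1/148))/2 = -2 + (1/2)*(-61/74) = -2 - 61/148 = -357/148 ≈ -2.4122)
w(7)*106 + t = 7*106 - 357/148 = 742 - 357/148 = 109459/148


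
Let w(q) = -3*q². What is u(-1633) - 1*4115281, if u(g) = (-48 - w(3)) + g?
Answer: -4116935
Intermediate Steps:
u(g) = -21 + g (u(g) = (-48 - (-3)*3²) + g = (-48 - (-3)*9) + g = (-48 - 1*(-27)) + g = (-48 + 27) + g = -21 + g)
u(-1633) - 1*4115281 = (-21 - 1633) - 1*4115281 = -1654 - 4115281 = -4116935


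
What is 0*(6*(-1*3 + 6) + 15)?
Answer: 0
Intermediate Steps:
0*(6*(-1*3 + 6) + 15) = 0*(6*(-3 + 6) + 15) = 0*(6*3 + 15) = 0*(18 + 15) = 0*33 = 0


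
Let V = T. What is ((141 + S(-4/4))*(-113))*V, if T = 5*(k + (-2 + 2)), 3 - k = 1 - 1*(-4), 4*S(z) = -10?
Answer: 156505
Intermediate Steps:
S(z) = -5/2 (S(z) = (¼)*(-10) = -5/2)
k = -2 (k = 3 - (1 - 1*(-4)) = 3 - (1 + 4) = 3 - 1*5 = 3 - 5 = -2)
T = -10 (T = 5*(-2 + (-2 + 2)) = 5*(-2 + 0) = 5*(-2) = -10)
V = -10
((141 + S(-4/4))*(-113))*V = ((141 - 5/2)*(-113))*(-10) = ((277/2)*(-113))*(-10) = -31301/2*(-10) = 156505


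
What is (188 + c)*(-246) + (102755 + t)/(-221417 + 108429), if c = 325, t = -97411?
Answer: -3564716242/28247 ≈ -1.2620e+5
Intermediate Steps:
(188 + c)*(-246) + (102755 + t)/(-221417 + 108429) = (188 + 325)*(-246) + (102755 - 97411)/(-221417 + 108429) = 513*(-246) + 5344/(-112988) = -126198 + 5344*(-1/112988) = -126198 - 1336/28247 = -3564716242/28247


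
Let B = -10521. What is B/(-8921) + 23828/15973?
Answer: 380621521/142495133 ≈ 2.6711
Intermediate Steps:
B/(-8921) + 23828/15973 = -10521/(-8921) + 23828/15973 = -10521*(-1/8921) + 23828*(1/15973) = 10521/8921 + 23828/15973 = 380621521/142495133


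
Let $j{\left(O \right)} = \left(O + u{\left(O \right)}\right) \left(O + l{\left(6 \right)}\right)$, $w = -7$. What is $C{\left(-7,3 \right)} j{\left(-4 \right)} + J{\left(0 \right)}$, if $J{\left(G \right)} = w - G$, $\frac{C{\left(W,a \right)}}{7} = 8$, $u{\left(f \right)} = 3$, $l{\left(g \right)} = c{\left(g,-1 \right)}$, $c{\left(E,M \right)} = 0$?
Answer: $217$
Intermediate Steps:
$l{\left(g \right)} = 0$
$C{\left(W,a \right)} = 56$ ($C{\left(W,a \right)} = 7 \cdot 8 = 56$)
$j{\left(O \right)} = O \left(3 + O\right)$ ($j{\left(O \right)} = \left(O + 3\right) \left(O + 0\right) = \left(3 + O\right) O = O \left(3 + O\right)$)
$J{\left(G \right)} = -7 - G$
$C{\left(-7,3 \right)} j{\left(-4 \right)} + J{\left(0 \right)} = 56 \left(- 4 \left(3 - 4\right)\right) - 7 = 56 \left(\left(-4\right) \left(-1\right)\right) + \left(-7 + 0\right) = 56 \cdot 4 - 7 = 224 - 7 = 217$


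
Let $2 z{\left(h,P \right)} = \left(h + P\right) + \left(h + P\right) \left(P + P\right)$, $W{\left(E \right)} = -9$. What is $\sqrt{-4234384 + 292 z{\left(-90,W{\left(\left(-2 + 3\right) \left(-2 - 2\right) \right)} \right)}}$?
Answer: $i \sqrt{3988666} \approx 1997.2 i$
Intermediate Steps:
$z{\left(h,P \right)} = \frac{P}{2} + \frac{h}{2} + P \left(P + h\right)$ ($z{\left(h,P \right)} = \frac{\left(h + P\right) + \left(h + P\right) \left(P + P\right)}{2} = \frac{\left(P + h\right) + \left(P + h\right) 2 P}{2} = \frac{\left(P + h\right) + 2 P \left(P + h\right)}{2} = \frac{P + h + 2 P \left(P + h\right)}{2} = \frac{P}{2} + \frac{h}{2} + P \left(P + h\right)$)
$\sqrt{-4234384 + 292 z{\left(-90,W{\left(\left(-2 + 3\right) \left(-2 - 2\right) \right)} \right)}} = \sqrt{-4234384 + 292 \left(\left(-9\right)^{2} + \frac{1}{2} \left(-9\right) + \frac{1}{2} \left(-90\right) - -810\right)} = \sqrt{-4234384 + 292 \left(81 - \frac{9}{2} - 45 + 810\right)} = \sqrt{-4234384 + 292 \cdot \frac{1683}{2}} = \sqrt{-4234384 + 245718} = \sqrt{-3988666} = i \sqrt{3988666}$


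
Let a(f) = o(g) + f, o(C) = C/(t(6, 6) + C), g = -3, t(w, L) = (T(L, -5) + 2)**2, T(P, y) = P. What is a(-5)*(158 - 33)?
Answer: -38500/61 ≈ -631.15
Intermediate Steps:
t(w, L) = (2 + L)**2 (t(w, L) = (L + 2)**2 = (2 + L)**2)
o(C) = C/(64 + C) (o(C) = C/((2 + 6)**2 + C) = C/(8**2 + C) = C/(64 + C))
a(f) = -3/61 + f (a(f) = -3/(64 - 3) + f = -3/61 + f)
a(-5)*(158 - 33) = (-3/61 - 5)*(158 - 33) = -308/61*125 = -38500/61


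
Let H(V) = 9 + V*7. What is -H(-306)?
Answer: 2133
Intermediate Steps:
H(V) = 9 + 7*V
-H(-306) = -(9 + 7*(-306)) = -(9 - 2142) = -1*(-2133) = 2133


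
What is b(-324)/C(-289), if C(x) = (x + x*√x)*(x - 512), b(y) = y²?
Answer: 5832/3729545 - 5832*I/219385 ≈ 0.0015637 - 0.026583*I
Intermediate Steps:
C(x) = (-512 + x)*(x + x^(3/2)) (C(x) = (x + x^(3/2))*(-512 + x) = (-512 + x)*(x + x^(3/2)))
b(-324)/C(-289) = (-324)²/((-289)² + (-289)^(5/2) - 512*(-289) - (-2515456)*I) = 104976/(83521 + 1419857*I + 147968 - (-2515456)*I) = 104976/(83521 + 1419857*I + 147968 + 2515456*I) = 104976/(231489 + 3935313*I) = 104976*((231489 - 3935313*I)/15540275565090) = 648*(231489 - 3935313*I)/95927626945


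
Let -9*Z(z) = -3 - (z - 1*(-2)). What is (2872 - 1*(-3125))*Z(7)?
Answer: 7996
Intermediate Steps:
Z(z) = 5/9 + z/9 (Z(z) = -(-3 - (z - 1*(-2)))/9 = -(-3 - (z + 2))/9 = -(-3 - (2 + z))/9 = -(-3 + (-2 - z))/9 = -(-5 - z)/9 = 5/9 + z/9)
(2872 - 1*(-3125))*Z(7) = (2872 - 1*(-3125))*(5/9 + (⅑)*7) = (2872 + 3125)*(5/9 + 7/9) = 5997*(4/3) = 7996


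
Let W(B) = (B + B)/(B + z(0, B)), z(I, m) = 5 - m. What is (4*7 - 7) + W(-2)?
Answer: 101/5 ≈ 20.200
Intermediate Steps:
W(B) = 2*B/5 (W(B) = (B + B)/(B + (5 - B)) = (2*B)/5 = (2*B)*(1/5) = 2*B/5)
(4*7 - 7) + W(-2) = (4*7 - 7) + (2/5)*(-2) = (28 - 7) - 4/5 = 21 - 4/5 = 101/5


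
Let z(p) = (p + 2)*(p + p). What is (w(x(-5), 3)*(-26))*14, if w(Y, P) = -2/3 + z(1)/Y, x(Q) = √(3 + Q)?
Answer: 728/3 + 1092*I*√2 ≈ 242.67 + 1544.3*I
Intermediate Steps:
z(p) = 2*p*(2 + p) (z(p) = (2 + p)*(2*p) = 2*p*(2 + p))
w(Y, P) = -⅔ + 6/Y (w(Y, P) = -2/3 + (2*1*(2 + 1))/Y = -2*⅓ + (2*1*3)/Y = -⅔ + 6/Y)
(w(x(-5), 3)*(-26))*14 = ((-⅔ + 6/(√(3 - 5)))*(-26))*14 = ((-⅔ + 6/(√(-2)))*(-26))*14 = ((-⅔ + 6/((I*√2)))*(-26))*14 = ((-⅔ + 6*(-I*√2/2))*(-26))*14 = ((-⅔ - 3*I*√2)*(-26))*14 = (52/3 + 78*I*√2)*14 = 728/3 + 1092*I*√2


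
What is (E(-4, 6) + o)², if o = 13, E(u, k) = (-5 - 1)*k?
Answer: 529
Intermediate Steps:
E(u, k) = -6*k
(E(-4, 6) + o)² = (-6*6 + 13)² = (-36 + 13)² = (-23)² = 529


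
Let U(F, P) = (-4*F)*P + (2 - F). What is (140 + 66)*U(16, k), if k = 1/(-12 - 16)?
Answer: -16892/7 ≈ -2413.1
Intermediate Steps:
k = -1/28 (k = 1/(-28) = -1/28 ≈ -0.035714)
U(F, P) = 2 - F - 4*F*P (U(F, P) = -4*F*P + (2 - F) = 2 - F - 4*F*P)
(140 + 66)*U(16, k) = (140 + 66)*(2 - 1*16 - 4*16*(-1/28)) = 206*(2 - 16 + 16/7) = 206*(-82/7) = -16892/7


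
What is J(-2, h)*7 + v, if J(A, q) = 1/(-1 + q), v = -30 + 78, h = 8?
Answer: 49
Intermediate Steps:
v = 48
J(-2, h)*7 + v = 7/(-1 + 8) + 48 = 7/7 + 48 = (1/7)*7 + 48 = 1 + 48 = 49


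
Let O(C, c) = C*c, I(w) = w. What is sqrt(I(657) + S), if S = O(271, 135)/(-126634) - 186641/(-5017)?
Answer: sqrt(280087519729726744910)/635322778 ≈ 26.342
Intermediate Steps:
S = 23451549449/635322778 (S = (271*135)/(-126634) - 186641/(-5017) = 36585*(-1/126634) - 186641*(-1/5017) = -36585/126634 + 186641/5017 = 23451549449/635322778 ≈ 36.913)
sqrt(I(657) + S) = sqrt(657 + 23451549449/635322778) = sqrt(440858614595/635322778) = sqrt(280087519729726744910)/635322778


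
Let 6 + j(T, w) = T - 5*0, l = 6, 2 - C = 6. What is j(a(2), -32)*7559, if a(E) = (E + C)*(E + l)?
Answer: -166298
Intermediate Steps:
C = -4 (C = 2 - 1*6 = 2 - 6 = -4)
a(E) = (-4 + E)*(6 + E) (a(E) = (E - 4)*(E + 6) = (-4 + E)*(6 + E))
j(T, w) = -6 + T (j(T, w) = -6 + (T - 5*0) = -6 + (T + 0) = -6 + T)
j(a(2), -32)*7559 = (-6 + (-24 + 2² + 2*2))*7559 = (-6 + (-24 + 4 + 4))*7559 = (-6 - 16)*7559 = -22*7559 = -166298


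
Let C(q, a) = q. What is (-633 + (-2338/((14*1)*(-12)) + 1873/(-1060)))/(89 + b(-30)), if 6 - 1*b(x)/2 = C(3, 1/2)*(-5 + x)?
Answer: -493576/247245 ≈ -1.9963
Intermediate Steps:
b(x) = 42 - 6*x (b(x) = 12 - 6*(-5 + x) = 12 - 2*(-15 + 3*x) = 12 + (30 - 6*x) = 42 - 6*x)
(-633 + (-2338/((14*1)*(-12)) + 1873/(-1060)))/(89 + b(-30)) = (-633 + (-2338/((14*1)*(-12)) + 1873/(-1060)))/(89 + (42 - 6*(-30))) = (-633 + (-2338/(14*(-12)) + 1873*(-1/1060)))/(89 + (42 + 180)) = (-633 + (-2338/(-168) - 1873/1060))/(89 + 222) = (-633 + (-2338*(-1/168) - 1873/1060))/311 = (-633 + (167/12 - 1873/1060))*(1/311) = (-633 + 9659/795)*(1/311) = -493576/795*1/311 = -493576/247245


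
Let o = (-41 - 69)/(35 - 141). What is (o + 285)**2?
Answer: 229825600/2809 ≈ 81818.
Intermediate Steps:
o = 55/53 (o = -110/(-106) = -110*(-1/106) = 55/53 ≈ 1.0377)
(o + 285)**2 = (55/53 + 285)**2 = (15160/53)**2 = 229825600/2809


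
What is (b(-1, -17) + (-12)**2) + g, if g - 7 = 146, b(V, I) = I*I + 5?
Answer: 591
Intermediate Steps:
b(V, I) = 5 + I**2 (b(V, I) = I**2 + 5 = 5 + I**2)
g = 153 (g = 7 + 146 = 153)
(b(-1, -17) + (-12)**2) + g = ((5 + (-17)**2) + (-12)**2) + 153 = ((5 + 289) + 144) + 153 = (294 + 144) + 153 = 438 + 153 = 591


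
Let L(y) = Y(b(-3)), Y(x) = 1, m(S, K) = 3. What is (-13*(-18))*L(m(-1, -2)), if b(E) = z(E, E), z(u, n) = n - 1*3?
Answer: 234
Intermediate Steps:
z(u, n) = -3 + n (z(u, n) = n - 3 = -3 + n)
b(E) = -3 + E
L(y) = 1
(-13*(-18))*L(m(-1, -2)) = -13*(-18)*1 = 234*1 = 234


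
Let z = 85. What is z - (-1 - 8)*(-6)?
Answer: 31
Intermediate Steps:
z - (-1 - 8)*(-6) = 85 - (-1 - 8)*(-6) = 85 - (-9)*(-6) = 85 - 1*54 = 85 - 54 = 31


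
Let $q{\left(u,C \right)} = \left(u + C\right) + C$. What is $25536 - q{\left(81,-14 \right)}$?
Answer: $25483$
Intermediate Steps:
$q{\left(u,C \right)} = u + 2 C$ ($q{\left(u,C \right)} = \left(C + u\right) + C = u + 2 C$)
$25536 - q{\left(81,-14 \right)} = 25536 - \left(81 + 2 \left(-14\right)\right) = 25536 - \left(81 - 28\right) = 25536 - 53 = 25483$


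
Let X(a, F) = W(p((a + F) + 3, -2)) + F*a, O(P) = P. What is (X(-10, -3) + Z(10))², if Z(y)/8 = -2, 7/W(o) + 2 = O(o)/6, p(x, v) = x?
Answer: 17689/121 ≈ 146.19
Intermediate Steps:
W(o) = 7/(-2 + o/6)
X(a, F) = 42/(-9 + F + a) + F*a (X(a, F) = 42/(-12 + ((a + F) + 3)) + F*a = 42/(-12 + ((F + a) + 3)) + F*a = 42/(-12 + (3 + F + a)) + F*a = 42/(-9 + F + a) + F*a)
Z(y) = -16 (Z(y) = 8*(-2) = -16)
(X(-10, -3) + Z(10))² = ((42 - 3*(-10)*(-9 - 3 - 10))/(-9 - 3 - 10) - 16)² = ((42 - 3*(-10)*(-22))/(-22) - 16)² = (-(42 - 660)/22 - 16)² = (-1/22*(-618) - 16)² = (309/11 - 16)² = (133/11)² = 17689/121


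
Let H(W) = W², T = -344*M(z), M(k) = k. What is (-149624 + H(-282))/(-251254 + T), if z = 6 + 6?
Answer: 35050/127691 ≈ 0.27449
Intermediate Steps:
z = 12
T = -4128 (T = -344*12 = -4128)
(-149624 + H(-282))/(-251254 + T) = (-149624 + (-282)²)/(-251254 - 4128) = (-149624 + 79524)/(-255382) = -70100*(-1/255382) = 35050/127691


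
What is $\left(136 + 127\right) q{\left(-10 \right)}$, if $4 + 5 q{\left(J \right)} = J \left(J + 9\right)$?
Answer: $\frac{1578}{5} \approx 315.6$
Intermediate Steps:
$q{\left(J \right)} = - \frac{4}{5} + \frac{J \left(9 + J\right)}{5}$ ($q{\left(J \right)} = - \frac{4}{5} + \frac{J \left(J + 9\right)}{5} = - \frac{4}{5} + \frac{J \left(9 + J\right)}{5}$)
$\left(136 + 127\right) q{\left(-10 \right)} = \left(136 + 127\right) \left(- \frac{4}{5} + \frac{\left(-10\right)^{2}}{5} + \frac{9}{5} \left(-10\right)\right) = 263 \left(- \frac{4}{5} + \frac{1}{5} \cdot 100 - 18\right) = 263 \left(- \frac{4}{5} + 20 - 18\right) = 263 \cdot \frac{6}{5} = \frac{1578}{5}$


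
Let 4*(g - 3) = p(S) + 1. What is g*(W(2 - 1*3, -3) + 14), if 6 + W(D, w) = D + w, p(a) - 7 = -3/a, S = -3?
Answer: 21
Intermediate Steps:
p(a) = 7 - 3/a
W(D, w) = -6 + D + w (W(D, w) = -6 + (D + w) = -6 + D + w)
g = 21/4 (g = 3 + ((7 - 3/(-3)) + 1)/4 = 3 + ((7 - 3*(-1/3)) + 1)/4 = 3 + ((7 + 1) + 1)/4 = 3 + (8 + 1)/4 = 3 + (1/4)*9 = 3 + 9/4 = 21/4 ≈ 5.2500)
g*(W(2 - 1*3, -3) + 14) = 21*((-6 + (2 - 1*3) - 3) + 14)/4 = 21*((-6 + (2 - 3) - 3) + 14)/4 = 21*((-6 - 1 - 3) + 14)/4 = 21*(-10 + 14)/4 = (21/4)*4 = 21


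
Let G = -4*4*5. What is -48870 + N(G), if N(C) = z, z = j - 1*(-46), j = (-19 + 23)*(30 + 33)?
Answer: -48572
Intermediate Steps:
G = -80 (G = -16*5 = -80)
j = 252 (j = 4*63 = 252)
z = 298 (z = 252 - 1*(-46) = 252 + 46 = 298)
N(C) = 298
-48870 + N(G) = -48870 + 298 = -48572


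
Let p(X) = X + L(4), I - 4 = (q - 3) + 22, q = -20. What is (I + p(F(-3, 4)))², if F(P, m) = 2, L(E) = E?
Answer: 81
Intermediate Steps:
I = 3 (I = 4 + ((-20 - 3) + 22) = 4 + (-23 + 22) = 4 - 1 = 3)
p(X) = 4 + X (p(X) = X + 4 = 4 + X)
(I + p(F(-3, 4)))² = (3 + (4 + 2))² = (3 + 6)² = 9² = 81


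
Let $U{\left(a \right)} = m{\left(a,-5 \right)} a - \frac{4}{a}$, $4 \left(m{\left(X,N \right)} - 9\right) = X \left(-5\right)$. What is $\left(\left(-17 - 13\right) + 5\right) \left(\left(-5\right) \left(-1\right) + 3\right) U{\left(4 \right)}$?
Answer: $-3000$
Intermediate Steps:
$m{\left(X,N \right)} = 9 - \frac{5 X}{4}$ ($m{\left(X,N \right)} = 9 + \frac{X \left(-5\right)}{4} = 9 + \frac{\left(-5\right) X}{4} = 9 - \frac{5 X}{4}$)
$U{\left(a \right)} = - \frac{4}{a} + a \left(9 - \frac{5 a}{4}\right)$ ($U{\left(a \right)} = \left(9 - \frac{5 a}{4}\right) a - \frac{4}{a} = a \left(9 - \frac{5 a}{4}\right) - \frac{4}{a} = - \frac{4}{a} + a \left(9 - \frac{5 a}{4}\right)$)
$\left(\left(-17 - 13\right) + 5\right) \left(\left(-5\right) \left(-1\right) + 3\right) U{\left(4 \right)} = \left(\left(-17 - 13\right) + 5\right) \left(\left(-5\right) \left(-1\right) + 3\right) \frac{-16 + 4^{2} \left(36 - 20\right)}{4 \cdot 4} = \left(-30 + 5\right) \left(5 + 3\right) \frac{1}{4} \cdot \frac{1}{4} \left(-16 + 16 \left(36 - 20\right)\right) = \left(-25\right) 8 \cdot \frac{1}{4} \cdot \frac{1}{4} \left(-16 + 16 \cdot 16\right) = - 200 \cdot \frac{1}{4} \cdot \frac{1}{4} \left(-16 + 256\right) = - 200 \cdot \frac{1}{4} \cdot \frac{1}{4} \cdot 240 = \left(-200\right) 15 = -3000$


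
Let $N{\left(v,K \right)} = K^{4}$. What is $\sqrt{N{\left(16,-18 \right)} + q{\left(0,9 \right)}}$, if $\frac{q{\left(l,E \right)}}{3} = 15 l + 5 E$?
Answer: $3 \sqrt{11679} \approx 324.21$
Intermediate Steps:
$q{\left(l,E \right)} = 15 E + 45 l$ ($q{\left(l,E \right)} = 3 \left(15 l + 5 E\right) = 3 \left(5 E + 15 l\right) = 15 E + 45 l$)
$\sqrt{N{\left(16,-18 \right)} + q{\left(0,9 \right)}} = \sqrt{\left(-18\right)^{4} + \left(15 \cdot 9 + 45 \cdot 0\right)} = \sqrt{104976 + \left(135 + 0\right)} = \sqrt{104976 + 135} = \sqrt{105111} = 3 \sqrt{11679}$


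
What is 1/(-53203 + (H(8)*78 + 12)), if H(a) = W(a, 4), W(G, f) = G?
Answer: -1/52567 ≈ -1.9023e-5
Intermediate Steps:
H(a) = a
1/(-53203 + (H(8)*78 + 12)) = 1/(-53203 + (8*78 + 12)) = 1/(-53203 + (624 + 12)) = 1/(-53203 + 636) = 1/(-52567) = -1/52567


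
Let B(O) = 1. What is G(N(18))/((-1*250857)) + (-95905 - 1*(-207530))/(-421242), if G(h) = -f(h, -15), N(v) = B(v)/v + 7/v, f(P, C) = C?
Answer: -3112025695/11741278266 ≈ -0.26505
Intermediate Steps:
N(v) = 8/v (N(v) = 1/v + 7/v = 8/v)
G(h) = 15 (G(h) = -1*(-15) = 15)
G(N(18))/((-1*250857)) + (-95905 - 1*(-207530))/(-421242) = 15/((-1*250857)) + (-95905 - 1*(-207530))/(-421242) = 15/(-250857) + (-95905 + 207530)*(-1/421242) = 15*(-1/250857) + 111625*(-1/421242) = -5/83619 - 111625/421242 = -3112025695/11741278266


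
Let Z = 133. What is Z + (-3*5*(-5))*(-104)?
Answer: -7667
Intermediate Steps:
Z + (-3*5*(-5))*(-104) = 133 + (-3*5*(-5))*(-104) = 133 - 15*(-5)*(-104) = 133 + 75*(-104) = 133 - 7800 = -7667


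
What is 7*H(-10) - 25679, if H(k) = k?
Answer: -25749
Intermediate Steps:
7*H(-10) - 25679 = 7*(-10) - 25679 = -70 - 25679 = -25749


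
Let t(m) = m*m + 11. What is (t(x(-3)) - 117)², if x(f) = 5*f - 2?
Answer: 33489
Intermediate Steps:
x(f) = -2 + 5*f
t(m) = 11 + m² (t(m) = m² + 11 = 11 + m²)
(t(x(-3)) - 117)² = ((11 + (-2 + 5*(-3))²) - 117)² = ((11 + (-2 - 15)²) - 117)² = ((11 + (-17)²) - 117)² = ((11 + 289) - 117)² = (300 - 117)² = 183² = 33489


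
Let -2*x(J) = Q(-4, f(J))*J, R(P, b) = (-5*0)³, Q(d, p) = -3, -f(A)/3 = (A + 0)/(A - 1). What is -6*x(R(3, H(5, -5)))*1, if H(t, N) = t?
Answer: 0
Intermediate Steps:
f(A) = -3*A/(-1 + A) (f(A) = -3*(A + 0)/(A - 1) = -3*A/(-1 + A))
R(P, b) = 0 (R(P, b) = 0³ = 0)
x(J) = 3*J/2 (x(J) = -(-3)*J/2 = 3*J/2)
-6*x(R(3, H(5, -5)))*1 = -9*0*1 = -6*0*1 = 0*1 = 0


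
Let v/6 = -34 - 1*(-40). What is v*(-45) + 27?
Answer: -1593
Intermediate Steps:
v = 36 (v = 6*(-34 - 1*(-40)) = 6*(-34 + 40) = 6*6 = 36)
v*(-45) + 27 = 36*(-45) + 27 = -1620 + 27 = -1593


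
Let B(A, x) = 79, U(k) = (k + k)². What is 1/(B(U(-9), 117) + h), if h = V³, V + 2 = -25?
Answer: -1/19604 ≈ -5.1010e-5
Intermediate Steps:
V = -27 (V = -2 - 25 = -27)
U(k) = 4*k² (U(k) = (2*k)² = 4*k²)
h = -19683 (h = (-27)³ = -19683)
1/(B(U(-9), 117) + h) = 1/(79 - 19683) = 1/(-19604) = -1/19604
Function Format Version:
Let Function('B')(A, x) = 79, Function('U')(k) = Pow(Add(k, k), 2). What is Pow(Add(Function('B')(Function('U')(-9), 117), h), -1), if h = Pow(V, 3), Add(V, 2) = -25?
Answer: Rational(-1, 19604) ≈ -5.1010e-5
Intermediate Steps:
V = -27 (V = Add(-2, -25) = -27)
Function('U')(k) = Mul(4, Pow(k, 2)) (Function('U')(k) = Pow(Mul(2, k), 2) = Mul(4, Pow(k, 2)))
h = -19683 (h = Pow(-27, 3) = -19683)
Pow(Add(Function('B')(Function('U')(-9), 117), h), -1) = Pow(Add(79, -19683), -1) = Pow(-19604, -1) = Rational(-1, 19604)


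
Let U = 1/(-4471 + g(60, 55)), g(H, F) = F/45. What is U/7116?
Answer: -3/95420816 ≈ -3.1440e-8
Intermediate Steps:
g(H, F) = F/45 (g(H, F) = F*(1/45) = F/45)
U = -9/40228 (U = 1/(-4471 + (1/45)*55) = 1/(-4471 + 11/9) = 1/(-40228/9) = -9/40228 ≈ -0.00022372)
U/7116 = -9/40228/7116 = -9/40228*1/7116 = -3/95420816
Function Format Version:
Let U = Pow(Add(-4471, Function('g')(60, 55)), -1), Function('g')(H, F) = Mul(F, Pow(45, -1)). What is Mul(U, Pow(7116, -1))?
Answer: Rational(-3, 95420816) ≈ -3.1440e-8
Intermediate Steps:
Function('g')(H, F) = Mul(Rational(1, 45), F) (Function('g')(H, F) = Mul(F, Rational(1, 45)) = Mul(Rational(1, 45), F))
U = Rational(-9, 40228) (U = Pow(Add(-4471, Mul(Rational(1, 45), 55)), -1) = Pow(Add(-4471, Rational(11, 9)), -1) = Pow(Rational(-40228, 9), -1) = Rational(-9, 40228) ≈ -0.00022372)
Mul(U, Pow(7116, -1)) = Mul(Rational(-9, 40228), Pow(7116, -1)) = Mul(Rational(-9, 40228), Rational(1, 7116)) = Rational(-3, 95420816)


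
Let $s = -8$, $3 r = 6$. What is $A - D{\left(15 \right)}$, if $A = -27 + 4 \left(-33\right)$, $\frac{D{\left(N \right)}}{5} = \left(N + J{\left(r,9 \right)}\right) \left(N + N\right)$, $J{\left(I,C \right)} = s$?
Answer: $-1209$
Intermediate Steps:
$r = 2$ ($r = \frac{1}{3} \cdot 6 = 2$)
$J{\left(I,C \right)} = -8$
$D{\left(N \right)} = 10 N \left(-8 + N\right)$ ($D{\left(N \right)} = 5 \left(N - 8\right) \left(N + N\right) = 5 \left(-8 + N\right) 2 N = 5 \cdot 2 N \left(-8 + N\right) = 10 N \left(-8 + N\right)$)
$A = -159$ ($A = -27 - 132 = -159$)
$A - D{\left(15 \right)} = -159 - 10 \cdot 15 \left(-8 + 15\right) = -159 - 10 \cdot 15 \cdot 7 = -159 - 1050 = -1209$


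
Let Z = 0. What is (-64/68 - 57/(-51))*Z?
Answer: 0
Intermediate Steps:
(-64/68 - 57/(-51))*Z = (-64/68 - 57/(-51))*0 = (-64*1/68 - 57*(-1/51))*0 = (-16/17 + 19/17)*0 = (3/17)*0 = 0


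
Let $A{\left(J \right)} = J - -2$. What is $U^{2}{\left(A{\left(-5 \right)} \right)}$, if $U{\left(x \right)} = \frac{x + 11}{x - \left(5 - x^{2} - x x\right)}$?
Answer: $\frac{16}{25} \approx 0.64$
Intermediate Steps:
$A{\left(J \right)} = 2 + J$ ($A{\left(J \right)} = J + 2 = 2 + J$)
$U{\left(x \right)} = \frac{11 + x}{-5 + x + 2 x^{2}}$ ($U{\left(x \right)} = \frac{11 + x}{x + \left(\left(x^{2} + x^{2}\right) - 5\right)} = \frac{11 + x}{x + \left(2 x^{2} - 5\right)} = \frac{11 + x}{x + \left(-5 + 2 x^{2}\right)} = \frac{11 + x}{-5 + x + 2 x^{2}}$)
$U^{2}{\left(A{\left(-5 \right)} \right)} = \left(\frac{11 + \left(2 - 5\right)}{-5 + \left(2 - 5\right) + 2 \left(2 - 5\right)^{2}}\right)^{2} = \left(\frac{11 - 3}{-5 - 3 + 2 \left(-3\right)^{2}}\right)^{2} = \left(\frac{1}{-5 - 3 + 2 \cdot 9} \cdot 8\right)^{2} = \left(\frac{1}{-5 - 3 + 18} \cdot 8\right)^{2} = \left(\frac{1}{10} \cdot 8\right)^{2} = \left(\frac{4}{5}\right)^{2} = \frac{16}{25}$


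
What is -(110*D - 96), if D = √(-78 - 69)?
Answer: 96 - 770*I*√3 ≈ 96.0 - 1333.7*I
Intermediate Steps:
D = 7*I*√3 (D = √(-147) = 7*I*√3 ≈ 12.124*I)
-(110*D - 96) = -(110*(7*I*√3) - 96) = -(770*I*√3 - 96) = -(-96 + 770*I*√3) = 96 - 770*I*√3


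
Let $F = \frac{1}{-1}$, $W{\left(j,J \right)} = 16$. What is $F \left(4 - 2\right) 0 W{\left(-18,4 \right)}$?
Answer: $0$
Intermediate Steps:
$F = -1$
$F \left(4 - 2\right) 0 W{\left(-18,4 \right)} = - (4 - 2) 0 \cdot 16 = \left(-1\right) 2 \cdot 0 \cdot 16 = \left(-2\right) 0 \cdot 16 = 0 \cdot 16 = 0$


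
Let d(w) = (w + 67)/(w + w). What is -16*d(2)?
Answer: -276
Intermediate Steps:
d(w) = (67 + w)/(2*w) (d(w) = (67 + w)/((2*w)) = (67 + w)*(1/(2*w)) = (67 + w)/(2*w))
-16*d(2) = -8*(67 + 2)/2 = -8*69/2 = -16*69/4 = -276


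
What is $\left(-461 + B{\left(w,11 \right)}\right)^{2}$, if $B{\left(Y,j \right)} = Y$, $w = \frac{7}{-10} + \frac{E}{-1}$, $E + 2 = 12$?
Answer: $\frac{22250089}{100} \approx 2.225 \cdot 10^{5}$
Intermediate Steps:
$E = 10$ ($E = -2 + 12 = 10$)
$w = - \frac{107}{10}$ ($w = \frac{7}{-10} + \frac{10}{-1} = 7 \left(- \frac{1}{10}\right) + 10 \left(-1\right) = - \frac{7}{10} - 10 = - \frac{107}{10} \approx -10.7$)
$\left(-461 + B{\left(w,11 \right)}\right)^{2} = \left(-461 - \frac{107}{10}\right)^{2} = \left(- \frac{4717}{10}\right)^{2} = \frac{22250089}{100}$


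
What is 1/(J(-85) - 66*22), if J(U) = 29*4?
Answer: -1/1336 ≈ -0.00074850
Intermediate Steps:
J(U) = 116
1/(J(-85) - 66*22) = 1/(116 - 66*22) = 1/(116 - 1452) = 1/(-1336) = -1/1336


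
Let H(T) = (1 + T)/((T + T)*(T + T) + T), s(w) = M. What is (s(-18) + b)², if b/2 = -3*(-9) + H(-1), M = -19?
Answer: 1225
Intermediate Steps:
s(w) = -19
H(T) = (1 + T)/(T + 4*T²) (H(T) = (1 + T)/((2*T)*(2*T) + T) = (1 + T)/(4*T² + T) = (1 + T)/(T + 4*T²))
b = 54 (b = 2*(-3*(-9) + (1 - 1)/((-1)*(1 + 4*(-1)))) = 2*(27 - 1*0/(1 - 4)) = 2*(27 - 1*0/(-3)) = 2*(27 - 1*(-⅓)*0) = 2*(27 + 0) = 2*27 = 54)
(s(-18) + b)² = (-19 + 54)² = 35² = 1225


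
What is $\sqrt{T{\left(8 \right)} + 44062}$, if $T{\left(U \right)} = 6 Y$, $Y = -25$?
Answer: $2 \sqrt{10978} \approx 209.55$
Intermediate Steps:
$T{\left(U \right)} = -150$ ($T{\left(U \right)} = 6 \left(-25\right) = -150$)
$\sqrt{T{\left(8 \right)} + 44062} = \sqrt{-150 + 44062} = \sqrt{43912} = 2 \sqrt{10978}$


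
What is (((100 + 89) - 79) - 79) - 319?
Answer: -288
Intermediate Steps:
(((100 + 89) - 79) - 79) - 319 = ((189 - 79) - 79) - 319 = (110 - 79) - 319 = 31 - 319 = -288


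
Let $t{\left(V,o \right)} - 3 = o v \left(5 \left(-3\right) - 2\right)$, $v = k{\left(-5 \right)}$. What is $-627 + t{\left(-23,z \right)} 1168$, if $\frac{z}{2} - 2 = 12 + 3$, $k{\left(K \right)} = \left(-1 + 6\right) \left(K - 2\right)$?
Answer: $23631517$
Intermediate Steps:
$k{\left(K \right)} = -10 + 5 K$ ($k{\left(K \right)} = 5 \left(-2 + K\right) = -10 + 5 K$)
$v = -35$ ($v = -10 + 5 \left(-5\right) = -10 - 25 = -35$)
$z = 34$ ($z = 4 + 2 \left(12 + 3\right) = 4 + 2 \cdot 15 = 4 + 30 = 34$)
$t{\left(V,o \right)} = 3 + 595 o$ ($t{\left(V,o \right)} = 3 + o \left(-35\right) \left(5 \left(-3\right) - 2\right) = 3 + - 35 o \left(-15 - 2\right) = 3 + - 35 o \left(-17\right) = 3 + 595 o$)
$-627 + t{\left(-23,z \right)} 1168 = -627 + \left(3 + 595 \cdot 34\right) 1168 = -627 + \left(3 + 20230\right) 1168 = -627 + 20233 \cdot 1168 = -627 + 23632144 = 23631517$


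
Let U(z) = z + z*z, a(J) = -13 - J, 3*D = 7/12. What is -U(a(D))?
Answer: -208525/1296 ≈ -160.90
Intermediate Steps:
D = 7/36 (D = (7/12)/3 = (7*(1/12))/3 = (⅓)*(7/12) = 7/36 ≈ 0.19444)
U(z) = z + z²
-U(a(D)) = -(-13 - 1*7/36)*(1 + (-13 - 1*7/36)) = -(-13 - 7/36)*(1 + (-13 - 7/36)) = -(-475)*(1 - 475/36)/36 = -(-475)*(-439)/(36*36) = -1*208525/1296 = -208525/1296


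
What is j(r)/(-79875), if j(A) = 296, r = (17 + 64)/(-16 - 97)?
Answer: -296/79875 ≈ -0.0037058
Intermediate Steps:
r = -81/113 (r = 81/(-113) = 81*(-1/113) = -81/113 ≈ -0.71681)
j(r)/(-79875) = 296/(-79875) = 296*(-1/79875) = -296/79875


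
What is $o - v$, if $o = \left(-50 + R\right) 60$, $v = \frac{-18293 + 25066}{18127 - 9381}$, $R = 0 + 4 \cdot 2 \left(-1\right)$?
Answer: $- \frac{30442853}{8746} \approx -3480.8$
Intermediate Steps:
$R = -8$ ($R = 0 + 8 \left(-1\right) = 0 - 8 = -8$)
$v = \frac{6773}{8746} \approx 0.77441$
$o = -3480$ ($o = \left(-50 - 8\right) 60 = \left(-58\right) 60 = -3480$)
$o - v = -3480 - \frac{6773}{8746} = - \frac{30442853}{8746}$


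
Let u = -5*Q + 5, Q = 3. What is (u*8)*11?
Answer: -880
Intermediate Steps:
u = -10 (u = -5*3 + 5 = -15 + 5 = -10)
(u*8)*11 = -10*8*11 = -80*11 = -880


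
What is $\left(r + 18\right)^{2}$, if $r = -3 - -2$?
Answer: $289$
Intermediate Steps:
$r = -1$ ($r = -3 + 2 = -1$)
$\left(r + 18\right)^{2} = \left(-1 + 18\right)^{2} = 17^{2} = 289$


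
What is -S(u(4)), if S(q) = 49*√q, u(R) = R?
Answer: -98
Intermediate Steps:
-S(u(4)) = -49*√4 = -49*2 = -1*98 = -98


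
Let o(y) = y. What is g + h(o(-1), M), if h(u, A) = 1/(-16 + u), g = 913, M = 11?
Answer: 15520/17 ≈ 912.94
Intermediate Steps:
g + h(o(-1), M) = 913 + 1/(-16 - 1) = 913 + 1/(-17) = 913 - 1/17 = 15520/17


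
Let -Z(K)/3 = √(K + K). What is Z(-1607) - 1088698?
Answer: -1088698 - 3*I*√3214 ≈ -1.0887e+6 - 170.08*I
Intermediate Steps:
Z(K) = -3*√2*√K (Z(K) = -3*√(K + K) = -3*√2*√K)
Z(-1607) - 1088698 = -3*√2*√(-1607) - 1088698 = -3*√2*I*√1607 - 1088698 = -3*I*√3214 - 1088698 = -1088698 - 3*I*√3214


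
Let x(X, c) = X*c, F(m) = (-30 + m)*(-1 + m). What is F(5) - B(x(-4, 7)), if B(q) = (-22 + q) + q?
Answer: -22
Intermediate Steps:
F(m) = (-1 + m)*(-30 + m)
B(q) = -22 + 2*q
F(5) - B(x(-4, 7)) = (30 + 5**2 - 31*5) - (-22 + 2*(-4*7)) = (30 + 25 - 155) - (-22 + 2*(-28)) = -100 - (-22 - 56) = -100 - 1*(-78) = -100 + 78 = -22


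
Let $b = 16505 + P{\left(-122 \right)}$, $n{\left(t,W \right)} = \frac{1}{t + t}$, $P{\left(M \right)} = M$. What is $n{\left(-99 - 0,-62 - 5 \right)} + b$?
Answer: $\frac{3243833}{198} \approx 16383.0$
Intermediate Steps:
$n{\left(t,W \right)} = \frac{1}{2 t}$
$b = 16383$ ($b = 16505 - 122 = 16383$)
$n{\left(-99 - 0,-62 - 5 \right)} + b = \frac{1}{2 \left(-99 - 0\right)} + 16383 = \frac{1}{2 \left(-99 + 0\right)} + 16383 = \frac{1}{2 \left(-99\right)} + 16383 = \frac{1}{2} \left(- \frac{1}{99}\right) + 16383 = - \frac{1}{198} + 16383 = \frac{3243833}{198}$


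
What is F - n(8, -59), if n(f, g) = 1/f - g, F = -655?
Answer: -5713/8 ≈ -714.13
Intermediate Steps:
F - n(8, -59) = -655 - (1/8 - 1*(-59)) = -655 - (⅛ + 59) = -655 - 1*473/8 = -655 - 473/8 = -5713/8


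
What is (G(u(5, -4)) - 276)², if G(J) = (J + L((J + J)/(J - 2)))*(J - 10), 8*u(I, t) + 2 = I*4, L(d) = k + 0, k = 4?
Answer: 26946481/256 ≈ 1.0526e+5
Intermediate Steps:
L(d) = 4 (L(d) = 4 + 0 = 4)
u(I, t) = -¼ + I/2 (u(I, t) = -¼ + (I*4)/8 = -¼ + (4*I)/8 = -¼ + I/2)
G(J) = (-10 + J)*(4 + J) (G(J) = (J + 4)*(J - 10) = (4 + J)*(-10 + J) = (-10 + J)*(4 + J))
(G(u(5, -4)) - 276)² = ((-40 + (-¼ + (½)*5)² - 6*(-¼ + (½)*5)) - 276)² = ((-40 + (-¼ + 5/2)² - 6*(-¼ + 5/2)) - 276)² = ((-40 + (9/4)² - 6*9/4) - 276)² = ((-40 + 81/16 - 27/2) - 276)² = (-775/16 - 276)² = (-5191/16)² = 26946481/256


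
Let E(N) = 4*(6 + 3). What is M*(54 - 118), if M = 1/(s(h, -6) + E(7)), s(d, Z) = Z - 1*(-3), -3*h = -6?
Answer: -64/33 ≈ -1.9394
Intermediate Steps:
h = 2 (h = -1/3*(-6) = 2)
s(d, Z) = 3 + Z (s(d, Z) = Z + 3 = 3 + Z)
E(N) = 36 (E(N) = 4*9 = 36)
M = 1/33 (M = 1/((3 - 6) + 36) = 1/(-3 + 36) = 1/33 ≈ 0.030303)
M*(54 - 118) = (54 - 118)/33 = (1/33)*(-64) = -64/33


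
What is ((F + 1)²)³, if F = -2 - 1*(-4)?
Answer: 729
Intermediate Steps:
F = 2 (F = -2 + 4 = 2)
((F + 1)²)³ = ((2 + 1)²)³ = (3²)³ = 9³ = 729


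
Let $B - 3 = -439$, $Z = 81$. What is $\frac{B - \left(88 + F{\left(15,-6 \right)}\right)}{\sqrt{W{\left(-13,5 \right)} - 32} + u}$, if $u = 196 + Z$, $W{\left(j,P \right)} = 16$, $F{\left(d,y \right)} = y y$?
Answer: $- \frac{31024}{15349} + \frac{448 i}{15349} \approx -2.0212 + 0.029188 i$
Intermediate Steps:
$F{\left(d,y \right)} = y^{2}$
$B = -436$ ($B = 3 - 439 = -436$)
$u = 277$ ($u = 196 + 81 = 277$)
$\frac{B - \left(88 + F{\left(15,-6 \right)}\right)}{\sqrt{W{\left(-13,5 \right)} - 32} + u} = \frac{-436 - 124}{\sqrt{16 - 32} + 277} = \frac{-436 - 124}{\sqrt{-16} + 277} = \frac{-436 - 124}{4 i + 277} = \frac{-436 - 124}{277 + 4 i} = - 560 \frac{277 - 4 i}{76745} = - \frac{112 \left(277 - 4 i\right)}{15349}$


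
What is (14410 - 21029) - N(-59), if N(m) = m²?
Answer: -10100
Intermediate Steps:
(14410 - 21029) - N(-59) = (14410 - 21029) - 1*(-59)² = -6619 - 1*3481 = -6619 - 3481 = -10100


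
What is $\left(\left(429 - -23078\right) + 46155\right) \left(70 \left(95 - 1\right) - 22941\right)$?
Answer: $-1139739982$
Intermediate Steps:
$\left(\left(429 - -23078\right) + 46155\right) \left(70 \left(95 - 1\right) - 22941\right) = \left(\left(429 + 23078\right) + 46155\right) \left(70 \cdot 94 - 22941\right) = \left(23507 + 46155\right) \left(6580 - 22941\right) = 69662 \left(-16361\right) = -1139739982$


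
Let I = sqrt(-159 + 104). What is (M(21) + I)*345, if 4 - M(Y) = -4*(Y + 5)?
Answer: 37260 + 345*I*sqrt(55) ≈ 37260.0 + 2558.6*I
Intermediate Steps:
M(Y) = 24 + 4*Y (M(Y) = 4 - (-4)*(Y + 5) = 4 - (-4)*(5 + Y) = 4 - (-20 - 4*Y) = 4 + (20 + 4*Y) = 24 + 4*Y)
I = I*sqrt(55) (I = sqrt(-55) = I*sqrt(55) ≈ 7.4162*I)
(M(21) + I)*345 = ((24 + 4*21) + I*sqrt(55))*345 = ((24 + 84) + I*sqrt(55))*345 = (108 + I*sqrt(55))*345 = 37260 + 345*I*sqrt(55)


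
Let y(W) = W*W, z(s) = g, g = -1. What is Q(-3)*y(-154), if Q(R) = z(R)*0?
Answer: 0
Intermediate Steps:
z(s) = -1
y(W) = W²
Q(R) = 0 (Q(R) = -1*0 = 0)
Q(-3)*y(-154) = 0*(-154)² = 0*23716 = 0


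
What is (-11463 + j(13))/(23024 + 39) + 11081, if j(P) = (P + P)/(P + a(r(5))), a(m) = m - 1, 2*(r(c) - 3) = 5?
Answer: 8944237452/807205 ≈ 11081.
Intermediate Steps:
r(c) = 11/2 (r(c) = 3 + (½)*5 = 3 + 5/2 = 11/2)
a(m) = -1 + m
j(P) = 2*P/(9/2 + P) (j(P) = (P + P)/(P + (-1 + 11/2)) = (2*P)/(P + 9/2) = (2*P)/(9/2 + P) = 2*P/(9/2 + P))
(-11463 + j(13))/(23024 + 39) + 11081 = (-11463 + 4*13/(9 + 2*13))/(23024 + 39) + 11081 = (-11463 + 4*13/(9 + 26))/23063 + 11081 = (-11463 + 4*13/35)*(1/23063) + 11081 = (-11463 + 4*13*(1/35))*(1/23063) + 11081 = (-11463 + 52/35)*(1/23063) + 11081 = -401153/35*1/23063 + 11081 = -401153/807205 + 11081 = 8944237452/807205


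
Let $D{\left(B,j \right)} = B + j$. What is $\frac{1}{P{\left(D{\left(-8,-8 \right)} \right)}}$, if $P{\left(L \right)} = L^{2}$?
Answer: $\frac{1}{256} \approx 0.0039063$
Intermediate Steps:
$\frac{1}{P{\left(D{\left(-8,-8 \right)} \right)}} = \frac{1}{\left(-8 - 8\right)^{2}} = \frac{1}{\left(-16\right)^{2}} = \frac{1}{256}$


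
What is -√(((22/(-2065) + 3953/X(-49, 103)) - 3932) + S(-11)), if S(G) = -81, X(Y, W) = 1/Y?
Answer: -2*I*√210769992545/2065 ≈ -444.65*I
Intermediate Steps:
-√(((22/(-2065) + 3953/X(-49, 103)) - 3932) + S(-11)) = -√(((22/(-2065) + 3953/(1/(-49))) - 3932) - 81) = -√(((22*(-1/2065) + 3953/(-1/49)) - 3932) - 81) = -√(((-22/2065 + 3953*(-49)) - 3932) - 81) = -√(((-22/2065 - 193697) - 3932) - 81) = -√((-399984327/2065 - 3932) - 81) = -√(-408103907/2065 - 81) = -√(-408271172/2065) = -2*I*√210769992545/2065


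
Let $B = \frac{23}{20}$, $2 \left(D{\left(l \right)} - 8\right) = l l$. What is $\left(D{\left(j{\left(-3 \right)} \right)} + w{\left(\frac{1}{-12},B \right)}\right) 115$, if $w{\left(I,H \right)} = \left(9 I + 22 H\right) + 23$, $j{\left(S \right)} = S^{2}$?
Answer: $\frac{44183}{4} \approx 11046.0$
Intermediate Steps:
$D{\left(l \right)} = 8 + \frac{l^{2}}{2}$ ($D{\left(l \right)} = 8 + \frac{l l}{2} = 8 + \frac{l^{2}}{2}$)
$B = \frac{23}{20}$ ($B = 23 \cdot \frac{1}{20} = \frac{23}{20} \approx 1.15$)
$w{\left(I,H \right)} = 23 + 9 I + 22 H$
$\left(D{\left(j{\left(-3 \right)} \right)} + w{\left(\frac{1}{-12},B \right)}\right) 115 = \left(\left(8 + \frac{\left(\left(-3\right)^{2}\right)^{2}}{2}\right) + \left(23 + \frac{9}{-12} + 22 \cdot \frac{23}{20}\right)\right) 115 = \left(\left(8 + \frac{9^{2}}{2}\right) + \left(23 + 9 \left(- \frac{1}{12}\right) + \frac{253}{10}\right)\right) 115 = \left(\left(8 + \frac{1}{2} \cdot 81\right) + \left(23 - \frac{3}{4} + \frac{253}{10}\right)\right) 115 = \left(\left(8 + \frac{81}{2}\right) + \frac{951}{20}\right) 115 = \left(\frac{97}{2} + \frac{951}{20}\right) 115 = \frac{1921}{20} \cdot 115 = \frac{44183}{4}$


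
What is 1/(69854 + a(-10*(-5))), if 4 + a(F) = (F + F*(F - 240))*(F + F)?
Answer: -1/875150 ≈ -1.1427e-6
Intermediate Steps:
a(F) = -4 + 2*F*(F + F*(-240 + F)) (a(F) = -4 + (F + F*(F - 240))*(F + F) = -4 + (F + F*(-240 + F))*(2*F) = -4 + 2*F*(F + F*(-240 + F)))
1/(69854 + a(-10*(-5))) = 1/(69854 + (-4 - 478*(-10*(-5))² + 2*(-10*(-5))³)) = 1/(69854 + (-4 - 478*50² + 2*50³)) = 1/(69854 + (-4 - 478*2500 + 2*125000)) = 1/(69854 + (-4 - 1195000 + 250000)) = 1/(69854 - 945004) = 1/(-875150) = -1/875150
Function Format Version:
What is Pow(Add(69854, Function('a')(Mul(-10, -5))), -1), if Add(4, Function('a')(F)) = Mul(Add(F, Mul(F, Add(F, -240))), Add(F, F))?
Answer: Rational(-1, 875150) ≈ -1.1427e-6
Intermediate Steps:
Function('a')(F) = Add(-4, Mul(2, F, Add(F, Mul(F, Add(-240, F))))) (Function('a')(F) = Add(-4, Mul(Add(F, Mul(F, Add(F, -240))), Add(F, F))) = Add(-4, Mul(Add(F, Mul(F, Add(-240, F))), Mul(2, F))) = Add(-4, Mul(2, F, Add(F, Mul(F, Add(-240, F))))))
Pow(Add(69854, Function('a')(Mul(-10, -5))), -1) = Pow(Add(69854, Add(-4, Mul(-478, Pow(Mul(-10, -5), 2)), Mul(2, Pow(Mul(-10, -5), 3)))), -1) = Pow(Add(69854, Add(-4, Mul(-478, Pow(50, 2)), Mul(2, Pow(50, 3)))), -1) = Pow(Add(69854, Add(-4, Mul(-478, 2500), Mul(2, 125000))), -1) = Pow(Add(69854, Add(-4, -1195000, 250000)), -1) = Pow(Add(69854, -945004), -1) = Pow(-875150, -1) = Rational(-1, 875150)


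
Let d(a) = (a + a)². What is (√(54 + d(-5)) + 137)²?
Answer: (137 + √154)² ≈ 22323.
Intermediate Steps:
d(a) = 4*a² (d(a) = (2*a)² = 4*a²)
(√(54 + d(-5)) + 137)² = (√(54 + 4*(-5)²) + 137)² = (√(54 + 4*25) + 137)² = (√(54 + 100) + 137)² = (√154 + 137)² = (137 + √154)²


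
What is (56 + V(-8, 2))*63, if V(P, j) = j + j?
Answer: 3780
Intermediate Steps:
V(P, j) = 2*j
(56 + V(-8, 2))*63 = (56 + 2*2)*63 = (56 + 4)*63 = 60*63 = 3780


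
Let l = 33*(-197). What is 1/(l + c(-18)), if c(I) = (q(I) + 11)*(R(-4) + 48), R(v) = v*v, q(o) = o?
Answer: -1/6949 ≈ -0.00014391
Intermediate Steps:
l = -6501
R(v) = v**2
c(I) = 704 + 64*I (c(I) = (I + 11)*((-4)**2 + 48) = (11 + I)*(16 + 48) = (11 + I)*64 = 704 + 64*I)
1/(l + c(-18)) = 1/(-6501 + (704 + 64*(-18))) = 1/(-6501 + (704 - 1152)) = 1/(-6501 - 448) = 1/(-6949) = -1/6949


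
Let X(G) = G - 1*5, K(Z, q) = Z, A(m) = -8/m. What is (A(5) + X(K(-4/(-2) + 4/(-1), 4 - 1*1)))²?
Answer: 1849/25 ≈ 73.960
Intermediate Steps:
X(G) = -5 + G (X(G) = G - 5 = -5 + G)
(A(5) + X(K(-4/(-2) + 4/(-1), 4 - 1*1)))² = (-8/5 + (-5 + (-4/(-2) + 4/(-1))))² = (-8*⅕ + (-5 + (-4*(-½) + 4*(-1))))² = (-8/5 + (-5 + (2 - 4)))² = (-8/5 + (-5 - 2))² = (-8/5 - 7)² = (-43/5)² = 1849/25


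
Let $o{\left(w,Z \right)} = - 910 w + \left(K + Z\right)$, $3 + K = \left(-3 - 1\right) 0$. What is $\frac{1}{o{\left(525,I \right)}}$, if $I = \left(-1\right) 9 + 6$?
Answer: $- \frac{1}{477756} \approx -2.0931 \cdot 10^{-6}$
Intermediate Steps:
$K = -3$ ($K = -3 + \left(-3 - 1\right) 0 = -3 - 0 = -3 + 0 = -3$)
$I = -3$ ($I = -9 + 6 = -3$)
$o{\left(w,Z \right)} = -3 + Z - 910 w$ ($o{\left(w,Z \right)} = - 910 w + \left(-3 + Z\right) = -3 + Z - 910 w$)
$\frac{1}{o{\left(525,I \right)}} = \frac{1}{-3 - 3 - 477750} = \frac{1}{-477756} = - \frac{1}{477756}$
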